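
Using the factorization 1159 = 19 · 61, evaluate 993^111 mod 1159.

999

Mod 19: 993 ≡ 5; by Fermat, exponent reduces to 111 mod 18 = 3; 5^3 ≡ 11 (mod 19).
Mod 61: 993 ≡ 17; by Fermat, exponent reduces to 111 mod 60 = 51; 17^51 ≡ 23 (mod 61).
Combine by CRT: x ≡ 11 (mod 19), x ≡ 23 (mod 61) ⇒ x ≡ 999 (mod 1159).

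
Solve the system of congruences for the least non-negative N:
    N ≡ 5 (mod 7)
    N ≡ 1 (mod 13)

Combine the congruences pairwise.
From N ≡ 5 (mod 7) write N = 5 + 7t. Substituting into N ≡ 1 (mod 13) gives 7t ≡ 9 (mod 13), and since 7⁻¹ ≡ 2 (mod 13), t ≡ 5. Hence N ≡ 5 + 7·5 = 40 (mod 91).

40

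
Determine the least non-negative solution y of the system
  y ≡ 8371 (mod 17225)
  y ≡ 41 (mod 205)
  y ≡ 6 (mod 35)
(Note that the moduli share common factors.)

972971

Combine the congruences pairwise.
gcd(17225, 205) = 5 and 5 | (41 − 8371), so the pair is consistent; merging gives y ≡ 266746 (mod 706225), where 706225 = lcm(17225, 205).
gcd(706225, 35) = 5 and 5 | (6 − 266746), so the pair is consistent; merging gives y ≡ 972971 (mod 4943575), where 4943575 = lcm(706225, 35).
The solution is unique modulo lcm(17225, 205, 35) = 4943575.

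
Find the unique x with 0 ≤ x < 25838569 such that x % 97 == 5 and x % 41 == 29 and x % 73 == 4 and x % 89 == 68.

The moduli are pairwise coprime; N = 97·41·73·89 = 25838569.
N/97 = 266377; 266377 ≡ 15 (mod 97); 15·13 ≡ 1, so inverse 13.
N/41 = 630209; 630209 ≡ 39 (mod 41); 39·20 ≡ 1, so inverse 20.
N/73 = 353953; 353953 ≡ 49 (mod 73); 49·3 ≡ 1, so inverse 3.
N/89 = 290321; 290321 ≡ 3 (mod 89); 3·30 ≡ 1, so inverse 30.
x ≡ 5·266377·13 + 29·630209·20 + 4·353953·3 + 68·290321·30 = 979338001.
979338001 mod 25838569 = 23310948.

23310948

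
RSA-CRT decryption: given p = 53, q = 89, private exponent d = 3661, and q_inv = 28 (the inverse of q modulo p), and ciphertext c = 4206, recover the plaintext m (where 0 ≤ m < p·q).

4048

d_p = d mod (p−1) = 3661 mod 52 = 21; d_q = d mod (q−1) = 53.
m₁ = c^(d_p) mod p: c ≡ 19 (mod 53), and 19^21 mod 53 = 20.
m₂ = c^(d_q) mod q: c ≡ 23 (mod 89), and 23^53 mod 89 = 43.
h = q_inv·(m₁ − m₂) mod p = 28·(20 − 43) mod 53 = 45.
m = m₂ + h·q = 43 + 45·89 = 4048.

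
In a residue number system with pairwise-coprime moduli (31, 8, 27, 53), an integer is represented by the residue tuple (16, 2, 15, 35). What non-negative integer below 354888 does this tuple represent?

From x ≡ 16 (mod 31) write x = 16 + 31t. Substituting into x ≡ 2 (mod 8) gives 31t ≡ 2 (mod 8), and since 7⁻¹ ≡ 7 (mod 8), t ≡ 6. Hence x ≡ 16 + 31·6 = 202 (mod 248).
From x ≡ 202 (mod 248) write x = 202 + 248t. Substituting into x ≡ 15 (mod 27) gives 248t ≡ 2 (mod 27), and since 5⁻¹ ≡ 11 (mod 27), t ≡ 22. Hence x ≡ 202 + 248·22 = 5658 (mod 6696).
From x ≡ 5658 (mod 6696) write x = 5658 + 6696t. Substituting into x ≡ 35 (mod 53) gives 6696t ≡ 48 (mod 53), and since 18⁻¹ ≡ 3 (mod 53), t ≡ 38. Hence x ≡ 5658 + 6696·38 = 260106 (mod 354888).

260106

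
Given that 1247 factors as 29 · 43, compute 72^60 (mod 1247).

919

Mod 29: 72 ≡ 14; by Fermat, exponent reduces to 60 mod 28 = 4; 14^4 ≡ 20 (mod 29).
Mod 43: 72 ≡ 29; by Fermat, exponent reduces to 60 mod 42 = 18; 29^18 ≡ 16 (mod 43).
Combine by CRT: x ≡ 20 (mod 29), x ≡ 16 (mod 43) ⇒ x ≡ 919 (mod 1247).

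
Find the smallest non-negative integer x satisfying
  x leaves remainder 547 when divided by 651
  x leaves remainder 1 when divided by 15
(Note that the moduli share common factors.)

3151

Combine the congruences pairwise.
gcd(651, 15) = 3 and 3 | (1 − 547), so the pair is consistent; merging gives x ≡ 3151 (mod 3255), where 3255 = lcm(651, 15).
The solution is unique modulo lcm(651, 15) = 3255.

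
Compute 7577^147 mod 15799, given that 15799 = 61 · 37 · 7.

5186

Mod 61: 7577 ≡ 13; by Fermat, exponent reduces to 147 mod 60 = 27; 13^27 ≡ 1 (mod 61).
Mod 37: 7577 ≡ 29; by Fermat, exponent reduces to 147 mod 36 = 3; 29^3 ≡ 6 (mod 37).
Mod 7: 7577 ≡ 3; by Fermat, exponent reduces to 147 mod 6 = 3; 3^3 ≡ 6 (mod 7).
Combine by CRT: x ≡ 1 (mod 61), x ≡ 6 (mod 37), x ≡ 6 (mod 7) ⇒ x ≡ 5186 (mod 15799).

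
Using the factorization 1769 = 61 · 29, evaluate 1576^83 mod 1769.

Mod 61: 1576 ≡ 51; by Fermat, exponent reduces to 83 mod 60 = 23; 51^23 ≡ 54 (mod 61).
Mod 29: 1576 ≡ 10; by Fermat, exponent reduces to 83 mod 28 = 27; 10^27 ≡ 3 (mod 29).
Combine by CRT: x ≡ 54 (mod 61), x ≡ 3 (mod 29) ⇒ x ≡ 786 (mod 1769).

786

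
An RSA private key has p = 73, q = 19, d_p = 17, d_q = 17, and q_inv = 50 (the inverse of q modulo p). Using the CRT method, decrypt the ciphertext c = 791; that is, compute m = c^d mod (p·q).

m₁ = c^(d_p) mod p: c ≡ 61 (mod 73), and 61^17 mod 73 = 67.
m₂ = c^(d_q) mod q: c ≡ 12 (mod 19), and 12^17 mod 19 = 8.
h = q_inv·(m₁ − m₂) mod p = 50·(67 − 8) mod 73 = 30.
m = m₂ + h·q = 8 + 30·19 = 578.

578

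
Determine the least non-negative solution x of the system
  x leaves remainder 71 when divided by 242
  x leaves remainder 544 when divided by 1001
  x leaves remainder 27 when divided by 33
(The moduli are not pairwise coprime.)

37581

Combine the congruences pairwise.
gcd(242, 1001) = 11 and 11 | (544 − 71), so the pair is consistent; merging gives x ≡ 15559 (mod 22022), where 22022 = lcm(242, 1001).
gcd(22022, 33) = 11 and 11 | (27 − 15559), so the pair is consistent; merging gives x ≡ 37581 (mod 66066), where 66066 = lcm(22022, 33).
The solution is unique modulo lcm(242, 1001, 33) = 66066.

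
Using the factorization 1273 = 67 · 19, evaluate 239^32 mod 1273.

1109

Mod 67: 239 ≡ 38; 38^32 ≡ 37 (mod 67).
Mod 19: 239 ≡ 11; by Fermat, exponent reduces to 32 mod 18 = 14; 11^14 ≡ 7 (mod 19).
Combine by CRT: x ≡ 37 (mod 67), x ≡ 7 (mod 19) ⇒ x ≡ 1109 (mod 1273).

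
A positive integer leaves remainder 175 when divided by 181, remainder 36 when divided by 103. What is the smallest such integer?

From m ≡ 175 (mod 181) write m = 175 + 181t. Substituting into m ≡ 36 (mod 103) gives 181t ≡ 67 (mod 103), and since 78⁻¹ ≡ 70 (mod 103), t ≡ 55. Hence m ≡ 175 + 181·55 = 10130 (mod 18643).

10130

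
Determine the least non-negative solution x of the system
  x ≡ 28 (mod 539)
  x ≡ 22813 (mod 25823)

100282

Combine the congruences pairwise.
gcd(539, 25823) = 49 and 49 | (22813 − 28), so the pair is consistent; merging gives x ≡ 100282 (mod 284053), where 284053 = lcm(539, 25823).
The solution is unique modulo lcm(539, 25823) = 284053.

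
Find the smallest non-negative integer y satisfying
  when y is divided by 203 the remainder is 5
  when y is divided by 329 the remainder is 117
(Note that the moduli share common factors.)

4065

Combine the congruences pairwise.
gcd(203, 329) = 7 and 7 | (117 − 5), so the pair is consistent; merging gives y ≡ 4065 (mod 9541), where 9541 = lcm(203, 329).
The solution is unique modulo lcm(203, 329) = 9541.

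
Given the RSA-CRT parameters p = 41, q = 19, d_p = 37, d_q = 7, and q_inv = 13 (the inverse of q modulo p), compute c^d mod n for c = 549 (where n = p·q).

m₁ = c^(d_p) mod p: c ≡ 16 (mod 41), and 16^37 mod 41 = 10.
m₂ = c^(d_q) mod q: c ≡ 17 (mod 19), and 17^7 mod 19 = 5.
h = q_inv·(m₁ − m₂) mod p = 13·(10 − 5) mod 41 = 24.
m = m₂ + h·q = 5 + 24·19 = 461.

461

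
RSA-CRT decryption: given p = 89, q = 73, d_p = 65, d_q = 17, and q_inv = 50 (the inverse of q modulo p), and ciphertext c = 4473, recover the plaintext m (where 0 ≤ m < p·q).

m₁ = c^(d_p) mod p: c ≡ 23 (mod 89), and 23^65 mod 89 = 14.
m₂ = c^(d_q) mod q: c ≡ 20 (mod 73), and 20^17 mod 73 = 5.
h = q_inv·(m₁ − m₂) mod p = 50·(14 − 5) mod 89 = 5.
m = m₂ + h·q = 5 + 5·73 = 370.

370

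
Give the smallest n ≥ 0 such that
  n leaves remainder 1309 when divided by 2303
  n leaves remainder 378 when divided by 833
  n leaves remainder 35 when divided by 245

178640

gcd(2303, 833) = 49 and 49 | (378 − 1309), so the pair is consistent; merging gives n ≡ 22036 (mod 39151), where 39151 = lcm(2303, 833).
gcd(39151, 245) = 49 and 49 | (35 − 22036), so the pair is consistent; merging gives n ≡ 178640 (mod 195755), where 195755 = lcm(39151, 245).
The solution is unique modulo lcm(2303, 833, 245) = 195755.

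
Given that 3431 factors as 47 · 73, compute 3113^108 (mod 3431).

Mod 47: 3113 ≡ 11; by Fermat, exponent reduces to 108 mod 46 = 16; 11^16 ≡ 3 (mod 47).
Mod 73: 3113 ≡ 47; by Fermat, exponent reduces to 108 mod 72 = 36; 47^36 ≡ 72 (mod 73).
Combine by CRT: x ≡ 3 (mod 47), x ≡ 72 (mod 73) ⇒ x ≡ 802 (mod 3431).

802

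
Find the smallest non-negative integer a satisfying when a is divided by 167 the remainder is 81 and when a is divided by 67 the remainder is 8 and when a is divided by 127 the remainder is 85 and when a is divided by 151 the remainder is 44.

From a ≡ 81 (mod 167) write a = 81 + 167t. Substituting into a ≡ 8 (mod 67) gives 167t ≡ 61 (mod 67), and since 33⁻¹ ≡ 65 (mod 67), t ≡ 12. Hence a ≡ 81 + 167·12 = 2085 (mod 11189).
From a ≡ 2085 (mod 11189) write a = 2085 + 11189t. Substituting into a ≡ 85 (mod 127) gives 11189t ≡ 32 (mod 127), and since 13⁻¹ ≡ 88 (mod 127), t ≡ 22. Hence a ≡ 2085 + 11189·22 = 248243 (mod 1421003).
From a ≡ 248243 (mod 1421003) write a = 248243 + 1421003t. Substituting into a ≡ 44 (mod 151) gives 1421003t ≡ 45 (mod 151), and since 93⁻¹ ≡ 13 (mod 151), t ≡ 132. Hence a ≡ 248243 + 1421003·132 = 187820639 (mod 214571453).

187820639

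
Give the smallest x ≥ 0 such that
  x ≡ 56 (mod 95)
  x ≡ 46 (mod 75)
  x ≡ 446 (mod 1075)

Combine the congruences pairwise.
gcd(95, 75) = 5 and 5 | (46 − 56), so the pair is consistent; merging gives x ≡ 721 (mod 1425), where 1425 = lcm(95, 75).
gcd(1425, 1075) = 25 and 25 | (446 − 721), so the pair is consistent; merging gives x ≡ 47746 (mod 61275), where 61275 = lcm(1425, 1075).
The solution is unique modulo lcm(95, 75, 1075) = 61275.

47746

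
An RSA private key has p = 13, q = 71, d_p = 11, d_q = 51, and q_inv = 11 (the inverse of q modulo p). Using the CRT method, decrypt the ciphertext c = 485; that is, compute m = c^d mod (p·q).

m₁ = c^(d_p) mod p: c ≡ 4 (mod 13), and 4^11 mod 13 = 10.
m₂ = c^(d_q) mod q: c ≡ 59 (mod 71), and 59^51 mod 71 = 28.
h = q_inv·(m₁ − m₂) mod p = 11·(10 − 28) mod 13 = 10.
m = m₂ + h·q = 28 + 10·71 = 738.

738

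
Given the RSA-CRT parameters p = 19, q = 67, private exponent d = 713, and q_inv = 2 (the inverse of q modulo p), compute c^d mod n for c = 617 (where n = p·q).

442

d_p = d mod (p−1) = 713 mod 18 = 11; d_q = d mod (q−1) = 53.
m₁ = c^(d_p) mod p: c ≡ 9 (mod 19), and 9^11 mod 19 = 5.
m₂ = c^(d_q) mod q: c ≡ 14 (mod 67), and 14^53 mod 67 = 40.
h = q_inv·(m₁ − m₂) mod p = 2·(5 − 40) mod 19 = 6.
m = m₂ + h·q = 40 + 6·67 = 442.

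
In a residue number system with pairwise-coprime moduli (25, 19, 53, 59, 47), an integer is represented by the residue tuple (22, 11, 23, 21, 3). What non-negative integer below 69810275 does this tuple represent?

14798047

The moduli are pairwise coprime; N = 25·19·53·59·47 = 69810275.
N/25 = 2792411; 2792411 ≡ 11 (mod 25); 11·16 ≡ 1, so inverse 16.
N/19 = 3674225; 3674225 ≡ 5 (mod 19); 5·4 ≡ 1, so inverse 4.
N/53 = 1317175; 1317175 ≡ 19 (mod 53); 19·14 ≡ 1, so inverse 14.
N/59 = 1183225; 1183225 ≡ 39 (mod 59); 39·56 ≡ 1, so inverse 56.
N/47 = 1485325; 1485325 ≡ 31 (mod 47); 31·44 ≡ 1, so inverse 44.
x ≡ 22·2792411·16 + 11·3674225·4 + 23·1317175·14 + 21·1183225·56 + 3·1485325·44 = 3156260422.
3156260422 mod 69810275 = 14798047.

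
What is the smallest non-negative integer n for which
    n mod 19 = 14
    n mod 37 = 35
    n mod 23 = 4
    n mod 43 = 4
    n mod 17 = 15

The moduli are pairwise coprime; M = 19·37·23·43·17 = 11819539.
M/19 = 622081; 622081 ≡ 2 (mod 19); 2·10 ≡ 1, so inverse 10.
M/37 = 319447; 319447 ≡ 26 (mod 37); 26·10 ≡ 1, so inverse 10.
M/23 = 513893; 513893 ≡ 4 (mod 23); 4·6 ≡ 1, so inverse 6.
M/43 = 274873; 274873 ≡ 17 (mod 43); 17·38 ≡ 1, so inverse 38.
M/17 = 695267; 695267 ≡ 1 (mod 17), inverse 1.
n ≡ 14·622081·10 + 35·319447·10 + 4·513893·6 + 4·274873·38 + 15·695267·1 = 263440923.
263440923 mod 11819539 = 3411065.

3411065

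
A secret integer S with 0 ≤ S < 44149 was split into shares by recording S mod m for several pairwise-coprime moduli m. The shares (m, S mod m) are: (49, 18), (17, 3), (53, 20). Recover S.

The moduli are pairwise coprime; N = 49·17·53 = 44149.
N/49 = 901; 901 ≡ 19 (mod 49); 19·31 ≡ 1, so inverse 31.
N/17 = 2597; 2597 ≡ 13 (mod 17); 13·4 ≡ 1, so inverse 4.
N/53 = 833; 833 ≡ 38 (mod 53); 38·7 ≡ 1, so inverse 7.
S ≡ 18·901·31 + 3·2597·4 + 20·833·7 = 650542.
650542 mod 44149 = 32456.

32456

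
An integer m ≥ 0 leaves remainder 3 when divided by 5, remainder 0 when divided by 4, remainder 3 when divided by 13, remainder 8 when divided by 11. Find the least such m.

1108

The moduli are pairwise coprime; N = 5·4·13·11 = 2860.
N/5 = 572; 572 ≡ 2 (mod 5); 2·3 ≡ 1, so inverse 3.
N/4 = 715; 715 ≡ 3 (mod 4); 3·3 ≡ 1, so inverse 3.
N/13 = 220; 220 ≡ 12 (mod 13); 12·12 ≡ 1, so inverse 12.
N/11 = 260; 260 ≡ 7 (mod 11); 7·8 ≡ 1, so inverse 8.
m ≡ 3·572·3 + 0·715·3 + 3·220·12 + 8·260·8 = 29708.
29708 mod 2860 = 1108.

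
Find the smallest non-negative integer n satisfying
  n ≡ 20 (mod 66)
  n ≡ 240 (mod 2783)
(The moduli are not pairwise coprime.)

11372

gcd(66, 2783) = 11 and 11 | (240 − 20), so the pair is consistent; merging gives n ≡ 11372 (mod 16698), where 16698 = lcm(66, 2783).
The solution is unique modulo lcm(66, 2783) = 16698.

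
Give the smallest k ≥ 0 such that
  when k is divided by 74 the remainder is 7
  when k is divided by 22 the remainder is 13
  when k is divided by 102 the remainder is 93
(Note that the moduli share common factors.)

29163

gcd(74, 22) = 2 and 2 | (13 − 7), so the pair is consistent; merging gives k ≡ 673 (mod 814), where 814 = lcm(74, 22).
gcd(814, 102) = 2 and 2 | (93 − 673), so the pair is consistent; merging gives k ≡ 29163 (mod 41514), where 41514 = lcm(814, 102).
The solution is unique modulo lcm(74, 22, 102) = 41514.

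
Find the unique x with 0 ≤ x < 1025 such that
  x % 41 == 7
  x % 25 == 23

From x ≡ 7 (mod 41) write x = 7 + 41t. Substituting into x ≡ 23 (mod 25) gives 41t ≡ 16 (mod 25), and since 16⁻¹ ≡ 11 (mod 25), t ≡ 1. Hence x ≡ 7 + 41·1 = 48 (mod 1025).

48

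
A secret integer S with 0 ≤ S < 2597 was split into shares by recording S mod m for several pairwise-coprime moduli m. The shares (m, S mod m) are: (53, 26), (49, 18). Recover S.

2517

From S ≡ 26 (mod 53) write S = 26 + 53t. Substituting into S ≡ 18 (mod 49) gives 53t ≡ 41 (mod 49), and since 4⁻¹ ≡ 37 (mod 49), t ≡ 47. Hence S ≡ 26 + 53·47 = 2517 (mod 2597).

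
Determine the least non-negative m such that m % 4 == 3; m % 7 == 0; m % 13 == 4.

147

From m ≡ 3 (mod 4) write m = 3 + 4t. Substituting into m ≡ 0 (mod 7) gives 4t ≡ 4 (mod 7), and since 4⁻¹ ≡ 2 (mod 7), t ≡ 1. Hence m ≡ 3 + 4·1 = 7 (mod 28).
From m ≡ 7 (mod 28) write m = 7 + 28t. Substituting into m ≡ 4 (mod 13) gives 28t ≡ 10 (mod 13), and since 2⁻¹ ≡ 7 (mod 13), t ≡ 5. Hence m ≡ 7 + 28·5 = 147 (mod 364).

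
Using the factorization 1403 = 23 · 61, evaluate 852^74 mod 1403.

829

Mod 23: 852 ≡ 1; by Fermat, exponent reduces to 74 mod 22 = 8; 1^8 ≡ 1 (mod 23).
Mod 61: 852 ≡ 59; by Fermat, exponent reduces to 74 mod 60 = 14; 59^14 ≡ 36 (mod 61).
Combine by CRT: x ≡ 1 (mod 23), x ≡ 36 (mod 61) ⇒ x ≡ 829 (mod 1403).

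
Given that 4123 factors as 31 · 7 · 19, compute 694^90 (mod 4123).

1

Mod 31: 694 ≡ 12; since 30 | 90, by Fermat 12^90 ≡ 1 (mod 31).
Mod 7: 694 ≡ 1; since 6 | 90, by Fermat 1^90 ≡ 1 (mod 7).
Mod 19: 694 ≡ 10; since 18 | 90, by Fermat 10^90 ≡ 1 (mod 19).
Combine by CRT: x ≡ 1 (mod 31), x ≡ 1 (mod 7), x ≡ 1 (mod 19) ⇒ x ≡ 1 (mod 4123).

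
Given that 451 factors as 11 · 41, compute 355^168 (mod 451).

Mod 11: 355 ≡ 3; by Fermat, exponent reduces to 168 mod 10 = 8; 3^8 ≡ 5 (mod 11).
Mod 41: 355 ≡ 27; by Fermat, exponent reduces to 168 mod 40 = 8; 27^8 ≡ 1 (mod 41).
Combine by CRT: x ≡ 5 (mod 11), x ≡ 1 (mod 41) ⇒ x ≡ 247 (mod 451).

247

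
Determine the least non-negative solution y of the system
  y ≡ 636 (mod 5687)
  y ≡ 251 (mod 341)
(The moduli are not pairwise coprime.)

gcd(5687, 341) = 11 and 11 | (251 − 636), so the pair is consistent; merging gives y ≡ 108689 (mod 176297), where 176297 = lcm(5687, 341).
The solution is unique modulo lcm(5687, 341) = 176297.

108689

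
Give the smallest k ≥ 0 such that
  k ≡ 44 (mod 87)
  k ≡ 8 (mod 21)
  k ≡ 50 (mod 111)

Combine the congruences pairwise.
gcd(87, 21) = 3 and 3 | (8 − 44), so the pair is consistent; merging gives k ≡ 218 (mod 609), where 609 = lcm(87, 21).
gcd(609, 111) = 3 and 3 | (50 − 218), so the pair is consistent; merging gives k ≡ 827 (mod 22533), where 22533 = lcm(609, 111).
The solution is unique modulo lcm(87, 21, 111) = 22533.

827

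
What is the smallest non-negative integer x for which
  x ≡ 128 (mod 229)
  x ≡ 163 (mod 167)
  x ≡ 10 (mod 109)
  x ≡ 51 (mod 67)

Combine the congruences pairwise.
From x ≡ 128 (mod 229) write x = 128 + 229t. Substituting into x ≡ 163 (mod 167) gives 229t ≡ 35 (mod 167), and since 62⁻¹ ≡ 132 (mod 167), t ≡ 111. Hence x ≡ 128 + 229·111 = 25547 (mod 38243).
From x ≡ 25547 (mod 38243) write x = 25547 + 38243t. Substituting into x ≡ 10 (mod 109) gives 38243t ≡ 78 (mod 109), and since 93⁻¹ ≡ 34 (mod 109), t ≡ 36. Hence x ≡ 25547 + 38243·36 = 1402295 (mod 4168487).
From x ≡ 1402295 (mod 4168487) write x = 1402295 + 4168487t. Substituting into x ≡ 51 (mod 67) gives 4168487t ≡ 66 (mod 67), and since 15⁻¹ ≡ 9 (mod 67), t ≡ 58. Hence x ≡ 1402295 + 4168487·58 = 243174541 (mod 279288629).

243174541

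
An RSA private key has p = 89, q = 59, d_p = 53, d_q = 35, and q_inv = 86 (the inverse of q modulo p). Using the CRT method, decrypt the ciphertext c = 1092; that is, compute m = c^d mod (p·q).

3646

m₁ = c^(d_p) mod p: c ≡ 24 (mod 89), and 24^53 mod 89 = 86.
m₂ = c^(d_q) mod q: c ≡ 30 (mod 59), and 30^35 mod 59 = 47.
h = q_inv·(m₁ − m₂) mod p = 86·(86 − 47) mod 89 = 61.
m = m₂ + h·q = 47 + 61·59 = 3646.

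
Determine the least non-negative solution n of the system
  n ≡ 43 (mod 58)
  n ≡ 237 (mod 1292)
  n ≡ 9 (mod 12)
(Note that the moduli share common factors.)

gcd(58, 1292) = 2 and 2 | (237 − 43), so the pair is consistent; merging gives n ≡ 7989 (mod 37468), where 37468 = lcm(58, 1292).
gcd(37468, 12) = 4 and 4 | (9 − 7989), so the pair is consistent; merging gives n ≡ 7989 (mod 112404), where 112404 = lcm(37468, 12).
The solution is unique modulo lcm(58, 1292, 12) = 112404.

7989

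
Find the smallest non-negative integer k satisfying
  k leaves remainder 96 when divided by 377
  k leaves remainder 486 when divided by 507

gcd(377, 507) = 13 and 13 | (486 − 96), so the pair is consistent; merging gives k ≡ 13668 (mod 14703), where 14703 = lcm(377, 507).
The solution is unique modulo lcm(377, 507) = 14703.

13668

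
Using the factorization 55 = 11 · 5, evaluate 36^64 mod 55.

Mod 11: 36 ≡ 3; by Fermat, exponent reduces to 64 mod 10 = 4; 3^4 ≡ 4 (mod 11).
Mod 5: 36 ≡ 1; since 4 | 64, by Fermat 1^64 ≡ 1 (mod 5).
Combine by CRT: x ≡ 4 (mod 11), x ≡ 1 (mod 5) ⇒ x ≡ 26 (mod 55).

26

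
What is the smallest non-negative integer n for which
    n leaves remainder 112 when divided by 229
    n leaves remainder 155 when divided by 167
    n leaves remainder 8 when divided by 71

1567617

The moduli are pairwise coprime; M = 229·167·71 = 2715253.
M/229 = 11857; 11857 ≡ 178 (mod 229); 178·220 ≡ 1, so inverse 220.
M/167 = 16259; 16259 ≡ 60 (mod 167); 60·103 ≡ 1, so inverse 103.
M/71 = 38243; 38243 ≡ 45 (mod 71); 45·30 ≡ 1, so inverse 30.
n ≡ 112·11857·220 + 155·16259·103 + 8·38243·30 = 560909735.
560909735 mod 2715253 = 1567617.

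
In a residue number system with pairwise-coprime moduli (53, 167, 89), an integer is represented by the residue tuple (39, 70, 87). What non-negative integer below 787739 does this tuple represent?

From x ≡ 39 (mod 53) write x = 39 + 53t. Substituting into x ≡ 70 (mod 167) gives 53t ≡ 31 (mod 167), and since 53⁻¹ ≡ 104 (mod 167), t ≡ 51. Hence x ≡ 39 + 53·51 = 2742 (mod 8851).
From x ≡ 2742 (mod 8851) write x = 2742 + 8851t. Substituting into x ≡ 87 (mod 89) gives 8851t ≡ 15 (mod 89), and since 40⁻¹ ≡ 69 (mod 89), t ≡ 56. Hence x ≡ 2742 + 8851·56 = 498398 (mod 787739).

498398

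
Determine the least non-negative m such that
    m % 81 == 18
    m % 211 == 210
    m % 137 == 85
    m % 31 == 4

The moduli are pairwise coprime; N = 81·211·137·31 = 72585477.
N/81 = 896117; 896117 ≡ 14 (mod 81); 14·29 ≡ 1, so inverse 29.
N/211 = 344007; 344007 ≡ 77 (mod 211); 77·74 ≡ 1, so inverse 74.
N/137 = 529821; 529821 ≡ 42 (mod 137); 42·62 ≡ 1, so inverse 62.
N/31 = 2341467; 2341467 ≡ 6 (mod 31); 6·26 ≡ 1, so inverse 26.
m ≡ 18·896117·29 + 210·344007·74 + 85·529821·62 + 4·2341467·26 = 8849311092.
8849311092 mod 72585477 = 66468375.

66468375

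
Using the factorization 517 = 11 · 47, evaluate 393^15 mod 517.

153

Mod 11: 393 ≡ 8; by Fermat, exponent reduces to 15 mod 10 = 5; 8^5 ≡ 10 (mod 11).
Mod 47: 393 ≡ 17; 17^15 ≡ 12 (mod 47).
Combine by CRT: x ≡ 10 (mod 11), x ≡ 12 (mod 47) ⇒ x ≡ 153 (mod 517).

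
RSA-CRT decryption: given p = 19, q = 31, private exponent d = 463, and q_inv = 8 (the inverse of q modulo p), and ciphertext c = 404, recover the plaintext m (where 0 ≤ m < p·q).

d_p = d mod (p−1) = 463 mod 18 = 13; d_q = d mod (q−1) = 13.
m₁ = c^(d_p) mod p: c ≡ 5 (mod 19), and 5^13 mod 19 = 17.
m₂ = c^(d_q) mod q: c ≡ 1 (mod 31), and 1^13 mod 31 = 1.
h = q_inv·(m₁ − m₂) mod p = 8·(17 − 1) mod 19 = 14.
m = m₂ + h·q = 1 + 14·31 = 435.

435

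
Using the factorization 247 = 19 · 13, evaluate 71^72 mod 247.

Mod 19: 71 ≡ 14; since 18 | 72, by Fermat 14^72 ≡ 1 (mod 19).
Mod 13: 71 ≡ 6; since 12 | 72, by Fermat 6^72 ≡ 1 (mod 13).
Combine by CRT: x ≡ 1 (mod 19), x ≡ 1 (mod 13) ⇒ x ≡ 1 (mod 247).

1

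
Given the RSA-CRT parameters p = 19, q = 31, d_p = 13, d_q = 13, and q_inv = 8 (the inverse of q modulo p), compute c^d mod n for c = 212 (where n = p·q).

584

m₁ = c^(d_p) mod p: c ≡ 3 (mod 19), and 3^13 mod 19 = 14.
m₂ = c^(d_q) mod q: c ≡ 26 (mod 31), and 26^13 mod 31 = 26.
h = q_inv·(m₁ − m₂) mod p = 8·(14 − 26) mod 19 = 18.
m = m₂ + h·q = 26 + 18·31 = 584.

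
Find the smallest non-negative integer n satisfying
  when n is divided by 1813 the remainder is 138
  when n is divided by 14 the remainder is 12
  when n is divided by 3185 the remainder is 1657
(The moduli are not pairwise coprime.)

gcd(1813, 14) = 7 and 7 | (12 − 138), so the pair is consistent; merging gives n ≡ 138 (mod 3626), where 3626 = lcm(1813, 14).
gcd(3626, 3185) = 49 and 49 | (1657 − 138), so the pair is consistent; merging gives n ≡ 195942 (mod 235690), where 235690 = lcm(3626, 3185).
The solution is unique modulo lcm(1813, 14, 3185) = 235690.

195942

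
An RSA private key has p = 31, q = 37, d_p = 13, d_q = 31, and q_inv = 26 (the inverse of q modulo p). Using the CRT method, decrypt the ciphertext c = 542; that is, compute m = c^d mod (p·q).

833

m₁ = c^(d_p) mod p: c ≡ 15 (mod 31), and 15^13 mod 31 = 27.
m₂ = c^(d_q) mod q: c ≡ 24 (mod 37), and 24^31 mod 37 = 19.
h = q_inv·(m₁ − m₂) mod p = 26·(27 − 19) mod 31 = 22.
m = m₂ + h·q = 19 + 22·37 = 833.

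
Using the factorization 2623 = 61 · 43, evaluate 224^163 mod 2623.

Mod 61: 224 ≡ 41; by Fermat, exponent reduces to 163 mod 60 = 43; 41^43 ≡ 52 (mod 61).
Mod 43: 224 ≡ 9; by Fermat, exponent reduces to 163 mod 42 = 37; 9^37 ≡ 13 (mod 43).
Combine by CRT: x ≡ 52 (mod 61), x ≡ 13 (mod 43) ⇒ x ≡ 357 (mod 2623).

357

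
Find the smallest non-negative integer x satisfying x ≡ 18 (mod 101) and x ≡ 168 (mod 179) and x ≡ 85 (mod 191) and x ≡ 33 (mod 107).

37743213

From x ≡ 18 (mod 101) write x = 18 + 101t. Substituting into x ≡ 168 (mod 179) gives 101t ≡ 150 (mod 179), and since 101⁻¹ ≡ 39 (mod 179), t ≡ 122. Hence x ≡ 18 + 101·122 = 12340 (mod 18079).
From x ≡ 12340 (mod 18079) write x = 12340 + 18079t. Substituting into x ≡ 85 (mod 191) gives 18079t ≡ 160 (mod 191), and since 125⁻¹ ≡ 136 (mod 191), t ≡ 177. Hence x ≡ 12340 + 18079·177 = 3212323 (mod 3453089).
From x ≡ 3212323 (mod 3453089) write x = 3212323 + 3453089t. Substituting into x ≡ 33 (mod 107) gives 3453089t ≡ 64 (mod 107), and since 92⁻¹ ≡ 57 (mod 107), t ≡ 10. Hence x ≡ 3212323 + 3453089·10 = 37743213 (mod 369480523).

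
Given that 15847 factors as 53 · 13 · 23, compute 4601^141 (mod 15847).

4302

Mod 53: 4601 ≡ 43; by Fermat, exponent reduces to 141 mod 52 = 37; 43^37 ≡ 9 (mod 53).
Mod 13: 4601 ≡ 12; by Fermat, exponent reduces to 141 mod 12 = 9; 12^9 ≡ 12 (mod 13).
Mod 23: 4601 ≡ 1; by Fermat, exponent reduces to 141 mod 22 = 9; 1^9 ≡ 1 (mod 23).
Combine by CRT: x ≡ 9 (mod 53), x ≡ 12 (mod 13), x ≡ 1 (mod 23) ⇒ x ≡ 4302 (mod 15847).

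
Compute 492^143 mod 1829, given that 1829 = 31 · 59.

835

Mod 31: 492 ≡ 27; by Fermat, exponent reduces to 143 mod 30 = 23; 27^23 ≡ 29 (mod 31).
Mod 59: 492 ≡ 20; by Fermat, exponent reduces to 143 mod 58 = 27; 20^27 ≡ 9 (mod 59).
Combine by CRT: x ≡ 29 (mod 31), x ≡ 9 (mod 59) ⇒ x ≡ 835 (mod 1829).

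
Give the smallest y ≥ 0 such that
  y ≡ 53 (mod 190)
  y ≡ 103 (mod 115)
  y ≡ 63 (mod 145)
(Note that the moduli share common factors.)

Combine the congruences pairwise.
gcd(190, 115) = 5 and 5 | (103 − 53), so the pair is consistent; merging gives y ≡ 3093 (mod 4370), where 4370 = lcm(190, 115).
gcd(4370, 145) = 5 and 5 | (63 − 3093), so the pair is consistent; merging gives y ≡ 38053 (mod 126730), where 126730 = lcm(4370, 145).
The solution is unique modulo lcm(190, 115, 145) = 126730.

38053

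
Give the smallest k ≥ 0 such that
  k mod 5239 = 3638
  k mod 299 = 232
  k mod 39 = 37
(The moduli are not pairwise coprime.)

gcd(5239, 299) = 13 and 13 | (232 − 3638), so the pair is consistent; merging gives k ≡ 29833 (mod 120497), where 120497 = lcm(5239, 299).
gcd(120497, 39) = 13 and 13 | (37 − 29833), so the pair is consistent; merging gives k ≡ 29833 (mod 361491), where 361491 = lcm(120497, 39).
The solution is unique modulo lcm(5239, 299, 39) = 361491.

29833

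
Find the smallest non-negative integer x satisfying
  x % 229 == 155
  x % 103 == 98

613

Combine the congruences pairwise.
From x ≡ 155 (mod 229) write x = 155 + 229t. Substituting into x ≡ 98 (mod 103) gives 229t ≡ 46 (mod 103), and since 23⁻¹ ≡ 9 (mod 103), t ≡ 2. Hence x ≡ 155 + 229·2 = 613 (mod 23587).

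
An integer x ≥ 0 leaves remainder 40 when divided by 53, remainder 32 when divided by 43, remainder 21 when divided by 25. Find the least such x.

33271

The moduli are pairwise coprime; N = 53·43·25 = 56975.
N/53 = 1075; 1075 ≡ 15 (mod 53); 15·46 ≡ 1, so inverse 46.
N/43 = 1325; 1325 ≡ 35 (mod 43); 35·16 ≡ 1, so inverse 16.
N/25 = 2279; 2279 ≡ 4 (mod 25); 4·19 ≡ 1, so inverse 19.
x ≡ 40·1075·46 + 32·1325·16 + 21·2279·19 = 3565721.
3565721 mod 56975 = 33271.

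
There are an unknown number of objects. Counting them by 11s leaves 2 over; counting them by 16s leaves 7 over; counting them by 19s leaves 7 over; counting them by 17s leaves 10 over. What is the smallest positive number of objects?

The moduli are pairwise coprime; M = 11·16·19·17 = 56848.
M/11 = 5168; 5168 ≡ 9 (mod 11); 9·5 ≡ 1, so inverse 5.
M/16 = 3553; 3553 ≡ 1 (mod 16), inverse 1.
M/19 = 2992; 2992 ≡ 9 (mod 19); 9·17 ≡ 1, so inverse 17.
M/17 = 3344; 3344 ≡ 12 (mod 17); 12·10 ≡ 1, so inverse 10.
N ≡ 2·5168·5 + 7·3553·1 + 7·2992·17 + 10·3344·10 = 766999.
766999 mod 56848 = 27975.

27975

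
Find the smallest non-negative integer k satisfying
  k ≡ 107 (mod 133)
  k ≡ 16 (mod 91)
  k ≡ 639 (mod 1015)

212774

gcd(133, 91) = 7 and 7 | (16 − 107), so the pair is consistent; merging gives k ≡ 107 (mod 1729), where 1729 = lcm(133, 91).
gcd(1729, 1015) = 7 and 7 | (639 − 107), so the pair is consistent; merging gives k ≡ 212774 (mod 250705), where 250705 = lcm(1729, 1015).
The solution is unique modulo lcm(133, 91, 1015) = 250705.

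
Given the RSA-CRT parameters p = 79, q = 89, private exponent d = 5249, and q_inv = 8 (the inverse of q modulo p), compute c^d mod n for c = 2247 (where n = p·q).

d_p = d mod (p−1) = 5249 mod 78 = 23; d_q = d mod (q−1) = 57.
m₁ = c^(d_p) mod p: c ≡ 35 (mod 79), and 35^23 mod 79 = 60.
m₂ = c^(d_q) mod q: c ≡ 22 (mod 89), and 22^57 mod 89 = 50.
h = q_inv·(m₁ − m₂) mod p = 8·(60 − 50) mod 79 = 1.
m = m₂ + h·q = 50 + 1·89 = 139.

139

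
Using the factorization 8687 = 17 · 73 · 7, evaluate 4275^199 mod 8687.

7852

Mod 17: 4275 ≡ 8; by Fermat, exponent reduces to 199 mod 16 = 7; 8^7 ≡ 15 (mod 17).
Mod 73: 4275 ≡ 41; by Fermat, exponent reduces to 199 mod 72 = 55; 41^55 ≡ 41 (mod 73).
Mod 7: 4275 ≡ 5; by Fermat, exponent reduces to 199 mod 6 = 1; 5^1 ≡ 5 (mod 7).
Combine by CRT: x ≡ 15 (mod 17), x ≡ 41 (mod 73), x ≡ 5 (mod 7) ⇒ x ≡ 7852 (mod 8687).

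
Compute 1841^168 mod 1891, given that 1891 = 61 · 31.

1465

Mod 61: 1841 ≡ 11; by Fermat, exponent reduces to 168 mod 60 = 48; 11^48 ≡ 1 (mod 61).
Mod 31: 1841 ≡ 12; by Fermat, exponent reduces to 168 mod 30 = 18; 12^18 ≡ 8 (mod 31).
Combine by CRT: x ≡ 1 (mod 61), x ≡ 8 (mod 31) ⇒ x ≡ 1465 (mod 1891).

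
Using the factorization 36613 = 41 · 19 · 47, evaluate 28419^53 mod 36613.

Mod 41: 28419 ≡ 6; by Fermat, exponent reduces to 53 mod 40 = 13; 6^13 ≡ 24 (mod 41).
Mod 19: 28419 ≡ 14; by Fermat, exponent reduces to 53 mod 18 = 17; 14^17 ≡ 15 (mod 19).
Mod 47: 28419 ≡ 31; by Fermat, exponent reduces to 53 mod 46 = 7; 31^7 ≡ 15 (mod 47).
Combine by CRT: x ≡ 24 (mod 41), x ≡ 15 (mod 19), x ≡ 15 (mod 47) ⇒ x ≡ 35735 (mod 36613).

35735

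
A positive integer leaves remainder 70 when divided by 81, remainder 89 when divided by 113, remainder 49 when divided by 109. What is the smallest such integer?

From n ≡ 70 (mod 81) write n = 70 + 81t. Substituting into n ≡ 89 (mod 113) gives 81t ≡ 19 (mod 113), and since 81⁻¹ ≡ 60 (mod 113), t ≡ 10. Hence n ≡ 70 + 81·10 = 880 (mod 9153).
From n ≡ 880 (mod 9153) write n = 880 + 9153t. Substituting into n ≡ 49 (mod 109) gives 9153t ≡ 41 (mod 109), and since 106⁻¹ ≡ 36 (mod 109), t ≡ 59. Hence n ≡ 880 + 9153·59 = 540907 (mod 997677).

540907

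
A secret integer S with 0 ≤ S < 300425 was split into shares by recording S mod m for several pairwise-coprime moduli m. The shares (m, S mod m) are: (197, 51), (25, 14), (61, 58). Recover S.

The moduli are pairwise coprime; N = 197·25·61 = 300425.
N/197 = 1525; 1525 ≡ 146 (mod 197); 146·112 ≡ 1, so inverse 112.
N/25 = 12017; 12017 ≡ 17 (mod 25); 17·3 ≡ 1, so inverse 3.
N/61 = 4925; 4925 ≡ 45 (mod 61); 45·19 ≡ 1, so inverse 19.
S ≡ 51·1525·112 + 14·12017·3 + 58·4925·19 = 14642864.
14642864 mod 300425 = 222464.

222464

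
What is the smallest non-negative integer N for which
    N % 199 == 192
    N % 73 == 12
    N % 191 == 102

292523

The moduli are pairwise coprime; M = 199·73·191 = 2774657.
M/199 = 13943; 13943 ≡ 13 (mod 199); 13·46 ≡ 1, so inverse 46.
M/73 = 38009; 38009 ≡ 49 (mod 73); 49·3 ≡ 1, so inverse 3.
M/191 = 14527; 14527 ≡ 11 (mod 191); 11·139 ≡ 1, so inverse 139.
N ≡ 192·13943·46 + 12·38009·3 + 102·14527·139 = 330476706.
330476706 mod 2774657 = 292523.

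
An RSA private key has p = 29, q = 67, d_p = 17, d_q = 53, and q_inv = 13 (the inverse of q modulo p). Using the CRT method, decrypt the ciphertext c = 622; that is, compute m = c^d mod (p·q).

138

m₁ = c^(d_p) mod p: c ≡ 13 (mod 29), and 13^17 mod 29 = 22.
m₂ = c^(d_q) mod q: c ≡ 19 (mod 67), and 19^53 mod 67 = 4.
h = q_inv·(m₁ − m₂) mod p = 13·(22 − 4) mod 29 = 2.
m = m₂ + h·q = 4 + 2·67 = 138.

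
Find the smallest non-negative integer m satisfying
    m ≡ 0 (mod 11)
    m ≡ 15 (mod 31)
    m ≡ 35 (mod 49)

7238

Combine the congruences pairwise.
From m ≡ 0 (mod 11) write m = 0 + 11t. Substituting into m ≡ 15 (mod 31) gives 11t ≡ 15 (mod 31), and since 11⁻¹ ≡ 17 (mod 31), t ≡ 7. Hence m ≡ 0 + 11·7 = 77 (mod 341).
From m ≡ 77 (mod 341) write m = 77 + 341t. Substituting into m ≡ 35 (mod 49) gives 341t ≡ 7 (mod 49), and since 47⁻¹ ≡ 24 (mod 49), t ≡ 21. Hence m ≡ 77 + 341·21 = 7238 (mod 16709).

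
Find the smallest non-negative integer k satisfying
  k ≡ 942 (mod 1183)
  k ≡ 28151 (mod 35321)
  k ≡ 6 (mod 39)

522645

gcd(1183, 35321) = 169 and 169 | (28151 − 942), so the pair is consistent; merging gives k ≡ 28151 (mod 247247), where 247247 = lcm(1183, 35321).
gcd(247247, 39) = 13 and 13 | (6 − 28151), so the pair is consistent; merging gives k ≡ 522645 (mod 741741), where 741741 = lcm(247247, 39).
The solution is unique modulo lcm(1183, 35321, 39) = 741741.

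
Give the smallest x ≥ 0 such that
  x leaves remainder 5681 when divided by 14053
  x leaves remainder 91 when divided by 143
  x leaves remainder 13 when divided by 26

258635

gcd(14053, 143) = 13 and 13 | (91 − 5681), so the pair is consistent; merging gives x ≡ 104052 (mod 154583), where 154583 = lcm(14053, 143).
gcd(154583, 26) = 13 and 13 | (13 − 104052), so the pair is consistent; merging gives x ≡ 258635 (mod 309166), where 309166 = lcm(154583, 26).
The solution is unique modulo lcm(14053, 143, 26) = 309166.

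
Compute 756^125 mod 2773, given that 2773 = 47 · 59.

53

Mod 47: 756 ≡ 4; by Fermat, exponent reduces to 125 mod 46 = 33; 4^33 ≡ 6 (mod 47).
Mod 59: 756 ≡ 48; by Fermat, exponent reduces to 125 mod 58 = 9; 48^9 ≡ 53 (mod 59).
Combine by CRT: x ≡ 6 (mod 47), x ≡ 53 (mod 59) ⇒ x ≡ 53 (mod 2773).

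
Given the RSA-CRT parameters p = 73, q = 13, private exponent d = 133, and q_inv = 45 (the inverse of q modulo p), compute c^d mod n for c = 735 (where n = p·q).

33

d_p = d mod (p−1) = 133 mod 72 = 61; d_q = d mod (q−1) = 1.
m₁ = c^(d_p) mod p: c ≡ 5 (mod 73), and 5^61 mod 73 = 33.
m₂ = c^(d_q) mod q: c ≡ 7 (mod 13), and 7^1 mod 13 = 7.
h = q_inv·(m₁ − m₂) mod p = 45·(33 − 7) mod 73 = 2.
m = m₂ + h·q = 7 + 2·13 = 33.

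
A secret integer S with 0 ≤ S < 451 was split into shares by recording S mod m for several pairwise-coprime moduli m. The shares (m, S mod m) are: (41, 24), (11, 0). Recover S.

From S ≡ 24 (mod 41) write S = 24 + 41t. Substituting into S ≡ 0 (mod 11) gives 41t ≡ 9 (mod 11), and since 8⁻¹ ≡ 7 (mod 11), t ≡ 8. Hence S ≡ 24 + 41·8 = 352 (mod 451).

352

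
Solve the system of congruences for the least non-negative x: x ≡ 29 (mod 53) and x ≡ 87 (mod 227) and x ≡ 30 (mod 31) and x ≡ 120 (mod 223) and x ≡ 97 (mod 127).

1529629372

From x ≡ 29 (mod 53) write x = 29 + 53t. Substituting into x ≡ 87 (mod 227) gives 53t ≡ 58 (mod 227), and since 53⁻¹ ≡ 30 (mod 227), t ≡ 151. Hence x ≡ 29 + 53·151 = 8032 (mod 12031).
From x ≡ 8032 (mod 12031) write x = 8032 + 12031t. Substituting into x ≡ 30 (mod 31) gives 12031t ≡ 27 (mod 31), and since 3⁻¹ ≡ 21 (mod 31), t ≡ 9. Hence x ≡ 8032 + 12031·9 = 116311 (mod 372961).
From x ≡ 116311 (mod 372961) write x = 116311 + 372961t. Substituting into x ≡ 120 (mod 223) gives 372961t ≡ 215 (mod 223), and since 105⁻¹ ≡ 17 (mod 223), t ≡ 87. Hence x ≡ 116311 + 372961·87 = 32563918 (mod 83170303).
From x ≡ 32563918 (mod 83170303) write x = 32563918 + 83170303t. Substituting into x ≡ 97 (mod 127) gives 83170303t ≡ 122 (mod 127), and since 35⁻¹ ≡ 98 (mod 127), t ≡ 18. Hence x ≡ 32563918 + 83170303·18 = 1529629372 (mod 10562628481).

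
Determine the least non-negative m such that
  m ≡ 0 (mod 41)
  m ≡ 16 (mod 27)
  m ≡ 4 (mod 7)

2419

The moduli are pairwise coprime; N = 41·27·7 = 7749.
N/41 = 189; 189 ≡ 25 (mod 41); 25·23 ≡ 1, so inverse 23.
N/27 = 287; 287 ≡ 17 (mod 27); 17·8 ≡ 1, so inverse 8.
N/7 = 1107; 1107 ≡ 1 (mod 7), inverse 1.
m ≡ 0·189·23 + 16·287·8 + 4·1107·1 = 41164.
41164 mod 7749 = 2419.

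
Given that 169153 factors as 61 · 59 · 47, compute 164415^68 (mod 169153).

115970

Mod 61: 164415 ≡ 20; by Fermat, exponent reduces to 68 mod 60 = 8; 20^8 ≡ 9 (mod 61).
Mod 59: 164415 ≡ 41; by Fermat, exponent reduces to 68 mod 58 = 10; 41^10 ≡ 35 (mod 59).
Mod 47: 164415 ≡ 9; by Fermat, exponent reduces to 68 mod 46 = 22; 9^22 ≡ 21 (mod 47).
Combine by CRT: x ≡ 9 (mod 61), x ≡ 35 (mod 59), x ≡ 21 (mod 47) ⇒ x ≡ 115970 (mod 169153).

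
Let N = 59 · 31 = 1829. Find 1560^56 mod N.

1569

Mod 59: 1560 ≡ 26; 26^56 ≡ 35 (mod 59).
Mod 31: 1560 ≡ 10; by Fermat, exponent reduces to 56 mod 30 = 26; 10^26 ≡ 19 (mod 31).
Combine by CRT: x ≡ 35 (mod 59), x ≡ 19 (mod 31) ⇒ x ≡ 1569 (mod 1829).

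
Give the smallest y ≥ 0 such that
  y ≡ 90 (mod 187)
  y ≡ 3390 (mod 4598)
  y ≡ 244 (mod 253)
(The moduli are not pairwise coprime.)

256280

gcd(187, 4598) = 11 and 11 | (3390 − 90), so the pair is consistent; merging gives y ≡ 21782 (mod 78166), where 78166 = lcm(187, 4598).
gcd(78166, 253) = 11 and 11 | (244 − 21782), so the pair is consistent; merging gives y ≡ 256280 (mod 1797818), where 1797818 = lcm(78166, 253).
The solution is unique modulo lcm(187, 4598, 253) = 1797818.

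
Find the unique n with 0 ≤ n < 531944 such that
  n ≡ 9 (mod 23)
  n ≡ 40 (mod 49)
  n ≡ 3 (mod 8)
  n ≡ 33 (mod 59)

218923

The moduli are pairwise coprime; M = 23·49·8·59 = 531944.
M/23 = 23128; 23128 ≡ 13 (mod 23); 13·16 ≡ 1, so inverse 16.
M/49 = 10856; 10856 ≡ 27 (mod 49); 27·20 ≡ 1, so inverse 20.
M/8 = 66493; 66493 ≡ 5 (mod 8); 5·5 ≡ 1, so inverse 5.
M/59 = 9016; 9016 ≡ 48 (mod 59); 48·16 ≡ 1, so inverse 16.
n ≡ 9·23128·16 + 40·10856·20 + 3·66493·5 + 33·9016·16 = 17773075.
17773075 mod 531944 = 218923.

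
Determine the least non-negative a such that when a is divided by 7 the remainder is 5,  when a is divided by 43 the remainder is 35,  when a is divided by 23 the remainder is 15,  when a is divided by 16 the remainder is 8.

79112

The moduli are pairwise coprime; N = 7·43·23·16 = 110768.
N/7 = 15824; 15824 ≡ 4 (mod 7); 4·2 ≡ 1, so inverse 2.
N/43 = 2576; 2576 ≡ 39 (mod 43); 39·32 ≡ 1, so inverse 32.
N/23 = 4816; 4816 ≡ 9 (mod 23); 9·18 ≡ 1, so inverse 18.
N/16 = 6923; 6923 ≡ 11 (mod 16); 11·3 ≡ 1, so inverse 3.
a ≡ 5·15824·2 + 35·2576·32 + 15·4816·18 + 8·6923·3 = 4509832.
4509832 mod 110768 = 79112.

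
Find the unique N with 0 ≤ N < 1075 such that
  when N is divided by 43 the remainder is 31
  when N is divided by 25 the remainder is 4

504

From N ≡ 31 (mod 43) write N = 31 + 43t. Substituting into N ≡ 4 (mod 25) gives 43t ≡ 23 (mod 25), and since 18⁻¹ ≡ 7 (mod 25), t ≡ 11. Hence N ≡ 31 + 43·11 = 504 (mod 1075).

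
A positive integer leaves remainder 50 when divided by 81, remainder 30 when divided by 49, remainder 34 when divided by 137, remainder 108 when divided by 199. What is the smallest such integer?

20101496

From n ≡ 50 (mod 81) write n = 50 + 81t. Substituting into n ≡ 30 (mod 49) gives 81t ≡ 29 (mod 49), and since 32⁻¹ ≡ 23 (mod 49), t ≡ 30. Hence n ≡ 50 + 81·30 = 2480 (mod 3969).
From n ≡ 2480 (mod 3969) write n = 2480 + 3969t. Substituting into n ≡ 34 (mod 137) gives 3969t ≡ 20 (mod 137), and since 133⁻¹ ≡ 34 (mod 137), t ≡ 132. Hence n ≡ 2480 + 3969·132 = 526388 (mod 543753).
From n ≡ 526388 (mod 543753) write n = 526388 + 543753t. Substituting into n ≡ 108 (mod 199) gives 543753t ≡ 75 (mod 199), and since 85⁻¹ ≡ 96 (mod 199), t ≡ 36. Hence n ≡ 526388 + 543753·36 = 20101496 (mod 108206847).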